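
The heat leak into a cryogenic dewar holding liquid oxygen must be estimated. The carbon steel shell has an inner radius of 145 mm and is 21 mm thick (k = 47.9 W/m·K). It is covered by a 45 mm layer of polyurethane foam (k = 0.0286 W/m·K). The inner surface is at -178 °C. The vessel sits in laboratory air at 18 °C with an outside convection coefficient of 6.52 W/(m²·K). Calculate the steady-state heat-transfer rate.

Each spherical layer contributes R = (1/r_i − 1/r_o)/(4πk):
R_carbon steel shell = (1/0.145 − 1/0.166)/(4π×47.9) = 0.001449 K/W
R_polyurethane foam = (1/0.166 − 1/0.211)/(4π×0.0286) = 3.575 K/W
R_outer film = 1/(h·4πr_o²) = 1/(6.52×4π×0.211²) = 0.2741 K/W
R_total = 3.85 K/W
Q = ΔT/R_total = 196/3.85

Q ≈ 50.9 W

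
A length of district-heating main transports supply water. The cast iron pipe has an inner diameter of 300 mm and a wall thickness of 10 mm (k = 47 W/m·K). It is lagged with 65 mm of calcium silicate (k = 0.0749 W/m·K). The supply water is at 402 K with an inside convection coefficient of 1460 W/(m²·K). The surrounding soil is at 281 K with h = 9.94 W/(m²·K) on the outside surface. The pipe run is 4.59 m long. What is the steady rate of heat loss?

Q ≈ 697 W

Per-layer cylindrical resistances, series-summed:
R_inner film = 1/(h_i·2πr₁L) = 1/(1460×2π×0.15×4.59) = 1.583×10^-4 K/W
R_cast iron pipe wall = ln(160/150)/(2π×47×4.59) = 4.761×10^-5 K/W
R_calcium silicate = ln(225/160)/(2π×0.0749×4.59) = 0.1578 K/W
R_outer film = 1/(h_o·2πr_oL) = 1/(9.94×2π×0.225×4.59) = 0.0155 K/W
R_total = 0.1735 K/W
Q = ΔT/R_total = 121/0.1735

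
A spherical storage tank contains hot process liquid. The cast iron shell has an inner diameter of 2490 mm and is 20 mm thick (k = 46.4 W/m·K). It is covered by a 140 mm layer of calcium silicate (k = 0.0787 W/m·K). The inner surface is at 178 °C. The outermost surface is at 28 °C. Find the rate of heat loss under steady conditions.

For a spherical shell R = (1/r₁ − 1/r₂)/(4πk); film R = 1/(h·4πr²). In series:
R_cast iron shell = (1/1.245 − 1/1.265)/(4π×46.4) = 2.178×10^-5 K/W
R_calcium silicate = (1/1.265 − 1/1.405)/(4π×0.0787) = 0.07965 K/W
R_total = 0.07967 K/W
Q = ΔT/R_total = 150/0.07967

Q ≈ 1880 W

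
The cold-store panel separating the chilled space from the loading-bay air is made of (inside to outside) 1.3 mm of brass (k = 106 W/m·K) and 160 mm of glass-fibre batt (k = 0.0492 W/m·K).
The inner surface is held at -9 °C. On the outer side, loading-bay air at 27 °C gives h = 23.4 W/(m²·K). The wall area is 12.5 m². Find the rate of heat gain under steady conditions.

Q ≈ 137 W

Using the resistance-network approach (series):
R_brass = L/(kA) = 0.0013/(106×12.5) = 9.811×10^-7 K/W
R_glass-fibre batt = L/(kA) = 0.16/(0.0492×12.5) = 0.2602 K/W
R_outer film = 1/(h_o·A) = 1/(23.4×12.5) = 0.003419 K/W
R_total = 0.2636 K/W
Q = ΔT / R_total = 36 / 0.2636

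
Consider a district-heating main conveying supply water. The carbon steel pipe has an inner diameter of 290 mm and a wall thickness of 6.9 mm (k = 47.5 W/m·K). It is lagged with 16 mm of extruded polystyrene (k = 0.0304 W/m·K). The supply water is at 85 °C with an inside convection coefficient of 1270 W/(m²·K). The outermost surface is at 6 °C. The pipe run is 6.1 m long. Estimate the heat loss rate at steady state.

Q ≈ 917 W

Radial resistances (cylindrical: R_cond = ln(r_o/r_i)/(2πkL), R_conv = 1/(h·2πrL)):
R_inner film = 1/(h_i·2πr₁L) = 1/(1270×2π×0.145×6.1) = 1.417×10^-4 K/W
R_carbon steel pipe wall = ln(151.9/145)/(2π×47.5×6.1) = 2.554×10^-5 K/W
R_extruded polystyrene = ln(167.9/151.9)/(2π×0.0304×6.1) = 0.08595 K/W
R_total = 0.08612 K/W
Q = ΔT/R_total = 79/0.08612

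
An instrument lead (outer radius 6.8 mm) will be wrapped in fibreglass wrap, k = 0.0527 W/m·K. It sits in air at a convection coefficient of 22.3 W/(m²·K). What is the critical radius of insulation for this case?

For a cylinder r_cr = k/h = 0.0527/22.3
r_cr = 2.36 mm; since the bare radius (6.8 mm) is above r_cr, any added insulation will reduce heat loss.

r_cr ≈ 2.36 mm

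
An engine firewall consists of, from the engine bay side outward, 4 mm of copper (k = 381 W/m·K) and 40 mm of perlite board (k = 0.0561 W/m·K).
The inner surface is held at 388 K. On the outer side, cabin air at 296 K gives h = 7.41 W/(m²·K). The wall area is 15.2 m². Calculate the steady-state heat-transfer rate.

Q ≈ 1650 W

Thermal resistances in series:
R_copper = L/(kA) = 0.004/(381×15.2) = 6.907×10^-7 K/W
R_perlite board = L/(kA) = 0.04/(0.0561×15.2) = 0.04691 K/W
R_outer film = 1/(h_o·A) = 1/(7.41×15.2) = 0.008878 K/W
R_total = 0.05579 K/W
Q = ΔT / R_total = 92 / 0.05579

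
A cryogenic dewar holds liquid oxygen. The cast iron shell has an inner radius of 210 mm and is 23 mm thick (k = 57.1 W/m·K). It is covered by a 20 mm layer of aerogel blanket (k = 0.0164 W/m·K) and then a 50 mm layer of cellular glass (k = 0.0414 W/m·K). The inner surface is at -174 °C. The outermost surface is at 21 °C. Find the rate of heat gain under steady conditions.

Q ≈ 67.2 W

For a spherical shell R = (1/r₁ − 1/r₂)/(4πk); film R = 1/(h·4πr²). In series:
R_cast iron shell = (1/0.21 − 1/0.233)/(4π×57.1) = 6.551×10^-4 K/W
R_aerogel blanket = (1/0.233 − 1/0.253)/(4π×0.0164) = 1.646 K/W
R_cellular glass = (1/0.253 − 1/0.303)/(4π×0.0414) = 1.254 K/W
R_total = 2.901 K/W
Q = ΔT/R_total = 195/2.901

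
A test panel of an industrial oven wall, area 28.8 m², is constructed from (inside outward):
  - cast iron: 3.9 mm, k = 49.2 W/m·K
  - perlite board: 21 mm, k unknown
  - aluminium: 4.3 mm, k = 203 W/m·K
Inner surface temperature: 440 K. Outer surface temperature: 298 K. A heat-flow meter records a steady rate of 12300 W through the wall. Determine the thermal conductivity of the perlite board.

Model the wall as resistances in series:
R_cast iron = L/(kA) = 0.0039/(49.2×28.8) = 2.752×10^-6 K/W
R_aluminium = L/(kA) = 0.0043/(203×28.8) = 7.355×10^-7 K/W
Sum of known resistances R_other = 3.488×10^-6 K/W
Total R = ΔT/Q = 142/12300 = 0.01154 K/W
R_perlite board = R_total − R_other = 0.01154 K/W
k = L/(R·A) = 0.021/(0.01154×28.8)

k ≈ 0.0632 W/(m·K)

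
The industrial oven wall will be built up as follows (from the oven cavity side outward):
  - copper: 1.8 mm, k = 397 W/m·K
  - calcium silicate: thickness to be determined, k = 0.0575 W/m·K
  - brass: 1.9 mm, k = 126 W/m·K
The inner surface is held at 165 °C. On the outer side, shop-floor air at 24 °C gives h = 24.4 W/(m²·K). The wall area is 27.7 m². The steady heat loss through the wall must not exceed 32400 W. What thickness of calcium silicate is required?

Using the resistance-network approach (series):
R_copper = L/(kA) = 0.0018/(397×27.7) = 1.637×10^-7 K/W
R_brass = L/(kA) = 0.0019/(126×27.7) = 5.444×10^-7 K/W
R_outer film = 1/(h_o·A) = 1/(24.4×27.7) = 0.00148 K/W
Sum of the known resistances R_other = 0.00148 K/W
Required total resistance R_tot = ΔT/Q_allow = 141/32400 = 0.004352 K/W
R_calcium silicate = R_tot − R_other = 0.002872 K/W
L = R·k·A = 0.002872×0.0575×27.7

L ≈ 4.57 mm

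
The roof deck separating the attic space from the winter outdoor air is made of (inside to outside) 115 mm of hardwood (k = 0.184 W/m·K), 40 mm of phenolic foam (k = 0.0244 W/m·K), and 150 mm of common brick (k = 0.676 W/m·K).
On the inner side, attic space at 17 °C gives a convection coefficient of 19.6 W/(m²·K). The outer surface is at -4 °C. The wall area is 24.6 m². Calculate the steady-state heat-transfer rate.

Using the resistance-network approach (series):
R_inner film = 1/(h_i·A) = 1/(19.6×24.6) = 0.002074 K/W
R_hardwood = L/(kA) = 0.115/(0.184×24.6) = 0.02541 K/W
R_phenolic foam = L/(kA) = 0.04/(0.0244×24.6) = 0.06664 K/W
R_common brick = L/(kA) = 0.15/(0.676×24.6) = 0.00902 K/W
R_total = 0.1031 K/W
Q = ΔT / R_total = 21 / 0.1031

Q ≈ 204 W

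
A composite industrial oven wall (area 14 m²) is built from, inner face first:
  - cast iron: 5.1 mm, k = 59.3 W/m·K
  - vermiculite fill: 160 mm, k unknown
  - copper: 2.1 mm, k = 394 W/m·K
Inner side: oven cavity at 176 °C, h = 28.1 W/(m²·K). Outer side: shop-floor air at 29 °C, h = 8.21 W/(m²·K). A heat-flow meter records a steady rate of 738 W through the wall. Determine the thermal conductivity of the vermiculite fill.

k ≈ 0.0608 W/(m·K)

Series thermal resistances:
R_inner film = 1/(h_i·A) = 1/(28.1×14) = 0.002542 K/W
R_cast iron = L/(kA) = 0.0051/(59.3×14) = 6.143×10^-6 K/W
R_copper = L/(kA) = 0.0021/(394×14) = 3.807×10^-7 K/W
R_outer film = 1/(h_o·A) = 1/(8.21×14) = 0.0087 K/W
Sum of known resistances R_other = 0.01125 K/W
Total R = ΔT/Q = 147/738 = 0.1992 K/W
R_vermiculite fill = R_total − R_other = 0.1879 K/W
k = L/(R·A) = 0.16/(0.1879×14)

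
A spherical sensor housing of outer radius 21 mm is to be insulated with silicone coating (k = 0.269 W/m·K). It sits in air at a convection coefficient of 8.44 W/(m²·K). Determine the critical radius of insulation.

For a sphere r_cr = 2k/h = 2×0.269/8.44
r_cr = 63.7 mm; since the bare radius (21 mm) is below r_cr, adding a thin layer of insulation will *increase* heat loss.

r_cr ≈ 63.7 mm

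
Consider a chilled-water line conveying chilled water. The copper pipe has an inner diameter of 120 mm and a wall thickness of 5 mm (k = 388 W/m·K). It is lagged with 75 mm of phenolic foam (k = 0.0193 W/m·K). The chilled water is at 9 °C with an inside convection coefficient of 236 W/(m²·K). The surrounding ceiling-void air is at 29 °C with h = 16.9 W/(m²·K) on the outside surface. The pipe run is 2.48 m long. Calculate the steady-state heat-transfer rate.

Q ≈ 7.74 W

Radial resistances (cylindrical: R_cond = ln(r_o/r_i)/(2πkL), R_conv = 1/(h·2πrL)):
R_inner film = 1/(h_i·2πr₁L) = 1/(236×2π×0.06×2.48) = 0.004532 K/W
R_copper pipe wall = ln(65/60)/(2π×388×2.48) = 1.324×10^-5 K/W
R_phenolic foam = ln(140/65)/(2π×0.0193×2.48) = 2.551 K/W
R_outer film = 1/(h_o·2πr_oL) = 1/(16.9×2π×0.14×2.48) = 0.02712 K/W
R_total = 2.583 K/W
Q = ΔT/R_total = 20/2.583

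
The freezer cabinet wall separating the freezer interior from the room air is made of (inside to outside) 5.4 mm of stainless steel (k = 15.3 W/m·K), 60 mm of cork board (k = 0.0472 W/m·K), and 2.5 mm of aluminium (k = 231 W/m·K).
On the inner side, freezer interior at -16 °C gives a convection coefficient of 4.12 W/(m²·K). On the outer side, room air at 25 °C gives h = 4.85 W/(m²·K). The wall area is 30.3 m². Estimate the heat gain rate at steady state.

Q ≈ 722 W

Thermal resistances in series:
R_inner film = 1/(h_i·A) = 1/(4.12×30.3) = 0.008011 K/W
R_stainless steel = L/(kA) = 0.0054/(15.3×30.3) = 1.165×10^-5 K/W
R_cork board = L/(kA) = 0.06/(0.0472×30.3) = 0.04195 K/W
R_aluminium = L/(kA) = 0.0025/(231×30.3) = 3.572×10^-7 K/W
R_outer film = 1/(h_o·A) = 1/(4.85×30.3) = 0.006805 K/W
R_total = 0.05678 K/W
Q = ΔT / R_total = 41 / 0.05678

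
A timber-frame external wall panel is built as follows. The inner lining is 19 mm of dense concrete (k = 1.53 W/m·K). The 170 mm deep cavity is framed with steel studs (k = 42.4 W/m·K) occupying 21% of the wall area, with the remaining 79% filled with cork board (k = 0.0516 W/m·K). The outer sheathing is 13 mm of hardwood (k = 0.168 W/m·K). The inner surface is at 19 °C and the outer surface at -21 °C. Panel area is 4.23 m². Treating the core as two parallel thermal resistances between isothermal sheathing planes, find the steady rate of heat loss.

Sheathing layers in series; stud and cavity paths in parallel between them.
R_inner = 0.019/(1.53×4.23) = 0.002936 K/W
R_stud  = 0.17/(42.4×0.21×4.23) = 0.004514 K/W
R_cav   = 0.17/(0.0516×0.79×4.23) = 0.9859 K/W
1/R_core = 1/R_stud + 1/R_cav → R_core = 0.004493 K/W
R_outer = 0.013/(0.168×4.23) = 0.01829 K/W
R_total = 0.02572 K/W
Q = ΔT/R_total = 40/0.02572

Q ≈ 1560 W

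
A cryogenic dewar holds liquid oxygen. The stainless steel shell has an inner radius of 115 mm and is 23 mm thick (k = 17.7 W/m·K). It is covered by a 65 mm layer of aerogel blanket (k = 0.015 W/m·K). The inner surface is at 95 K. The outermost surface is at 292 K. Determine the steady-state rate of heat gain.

Spherical conduction: R = (1/r_in − 1/r_out)/(4πk) per layer; series-sum.
R_stainless steel shell = (1/0.115 − 1/0.138)/(4π×17.7) = 0.006516 K/W
R_aerogel blanket = (1/0.138 − 1/0.203)/(4π×0.015) = 12.31 K/W
R_total = 12.32 K/W
Q = ΔT/R_total = 197/12.32

Q ≈ 16 W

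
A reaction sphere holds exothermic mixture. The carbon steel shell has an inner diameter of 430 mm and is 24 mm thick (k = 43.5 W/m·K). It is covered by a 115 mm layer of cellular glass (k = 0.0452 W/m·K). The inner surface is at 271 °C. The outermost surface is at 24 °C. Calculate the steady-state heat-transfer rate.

Q ≈ 103 W

Radial (spherical) resistances in series:
R_carbon steel shell = (1/0.215 − 1/0.239)/(4π×43.5) = 8.544×10^-4 K/W
R_cellular glass = (1/0.239 − 1/0.354)/(4π×0.0452) = 2.393 K/W
R_total = 2.394 K/W
Q = ΔT/R_total = 247/2.394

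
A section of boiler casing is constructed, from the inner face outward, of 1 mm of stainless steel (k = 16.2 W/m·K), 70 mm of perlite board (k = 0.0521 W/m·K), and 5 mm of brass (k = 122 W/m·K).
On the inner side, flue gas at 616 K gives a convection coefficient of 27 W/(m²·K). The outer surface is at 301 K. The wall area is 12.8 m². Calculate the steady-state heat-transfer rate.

Thermal resistances in series:
R_inner film = 1/(h_i·A) = 1/(27×12.8) = 0.002894 K/W
R_stainless steel = L/(kA) = 0.001/(16.2×12.8) = 4.823×10^-6 K/W
R_perlite board = L/(kA) = 0.07/(0.0521×12.8) = 0.105 K/W
R_brass = L/(kA) = 0.005/(122×12.8) = 3.202×10^-6 K/W
R_total = 0.1079 K/W
Q = ΔT / R_total = 315 / 0.1079

Q ≈ 2920 W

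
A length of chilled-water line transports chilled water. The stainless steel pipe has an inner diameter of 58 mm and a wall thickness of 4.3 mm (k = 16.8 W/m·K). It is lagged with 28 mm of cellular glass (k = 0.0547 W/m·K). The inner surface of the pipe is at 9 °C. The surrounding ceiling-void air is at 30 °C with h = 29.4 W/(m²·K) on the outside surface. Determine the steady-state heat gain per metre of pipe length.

Treating each annulus and film as a series resistance:
R_stainless steel pipe wall = ln(33.3/29)/(2π×16.8×1) = 0.00131 K/W
R_cellular glass = ln(61.3/33.3)/(2π×0.0547×1) = 1.776 K/W
R_outer film = 1/(h_o·2πr_oL) = 1/(29.4×2π×0.0613×1) = 0.08831 K/W
R_total = 1.865 K/W
Q = ΔT/R_total = 21/1.865

q′ ≈ 11.3 W/m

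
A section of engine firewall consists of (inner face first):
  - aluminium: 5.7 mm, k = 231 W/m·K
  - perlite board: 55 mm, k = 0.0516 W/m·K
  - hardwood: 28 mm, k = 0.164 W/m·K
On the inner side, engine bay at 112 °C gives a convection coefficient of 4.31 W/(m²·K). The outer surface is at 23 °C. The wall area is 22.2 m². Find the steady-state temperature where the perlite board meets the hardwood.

Model the wall as resistances in series:
R_inner film = 1/(h_i·A) = 1/(4.31×22.2) = 0.01045 K/W
R_aluminium = L/(kA) = 0.0057/(231×22.2) = 1.112×10^-6 K/W
R_perlite board = L/(kA) = 0.055/(0.0516×22.2) = 0.04801 K/W
R_hardwood = L/(kA) = 0.028/(0.164×22.2) = 0.007691 K/W
R_total = 0.06616 K/W;  Q = ΔT/R_total = 89/0.06616 = 1345 W
T_interface = T_inner − Q·ΣR(inner→interface) = 112 − 1350×0.05847

T ≈ 33.3 °C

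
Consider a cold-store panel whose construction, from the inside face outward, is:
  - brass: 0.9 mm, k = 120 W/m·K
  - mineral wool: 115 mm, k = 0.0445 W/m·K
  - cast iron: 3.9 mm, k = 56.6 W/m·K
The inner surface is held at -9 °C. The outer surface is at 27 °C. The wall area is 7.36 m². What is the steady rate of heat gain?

Q ≈ 103 W

Thermal resistances in series:
R_brass = L/(kA) = 0.0009/(120×7.36) = 1.019×10^-6 K/W
R_mineral wool = L/(kA) = 0.115/(0.0445×7.36) = 0.3511 K/W
R_cast iron = L/(kA) = 0.0039/(56.6×7.36) = 9.362×10^-6 K/W
R_total = 0.3511 K/W
Q = ΔT / R_total = 36 / 0.3511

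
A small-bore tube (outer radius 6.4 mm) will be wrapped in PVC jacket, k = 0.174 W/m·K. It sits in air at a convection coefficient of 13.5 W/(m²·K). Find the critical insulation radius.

r_cr ≈ 12.9 mm

For a cylinder r_cr = k/h = 0.174/13.5
r_cr = 12.9 mm; since the bare radius (6.4 mm) is below r_cr, adding a thin layer of insulation will *increase* heat loss.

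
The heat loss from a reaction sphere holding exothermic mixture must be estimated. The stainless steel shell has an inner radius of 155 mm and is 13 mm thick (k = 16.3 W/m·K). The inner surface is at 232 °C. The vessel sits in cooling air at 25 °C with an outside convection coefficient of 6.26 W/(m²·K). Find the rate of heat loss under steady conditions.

Spherical conduction: R = (1/r_in − 1/r_out)/(4πk) per layer; series-sum.
R_stainless steel shell = (1/0.155 − 1/0.168)/(4π×16.3) = 0.002437 K/W
R_outer film = 1/(h·4πr_o²) = 1/(6.26×4π×0.168²) = 0.4504 K/W
R_total = 0.4528 K/W
Q = ΔT/R_total = 207/0.4528

Q ≈ 457 W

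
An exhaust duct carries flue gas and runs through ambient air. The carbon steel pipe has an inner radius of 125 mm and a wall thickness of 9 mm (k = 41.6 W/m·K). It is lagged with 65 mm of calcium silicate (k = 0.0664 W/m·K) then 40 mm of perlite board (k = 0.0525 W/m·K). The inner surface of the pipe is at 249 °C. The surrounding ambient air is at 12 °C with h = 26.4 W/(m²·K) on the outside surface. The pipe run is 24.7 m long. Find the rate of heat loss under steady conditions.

Q ≈ 3830 W

Cylindrical conduction, so R = ln(r₂/r₁)/(2πkL) per layer, in series:
R_carbon steel pipe wall = ln(134/125)/(2π×41.6×24.7) = 1.077×10^-5 K/W
R_calcium silicate = ln(199/134)/(2π×0.0664×24.7) = 0.03838 K/W
R_perlite board = ln(239/199)/(2π×0.0525×24.7) = 0.02248 K/W
R_outer film = 1/(h_o·2πr_oL) = 1/(26.4×2π×0.239×24.7) = 0.001021 K/W
R_total = 0.06189 K/W
Q = ΔT/R_total = 237/0.06189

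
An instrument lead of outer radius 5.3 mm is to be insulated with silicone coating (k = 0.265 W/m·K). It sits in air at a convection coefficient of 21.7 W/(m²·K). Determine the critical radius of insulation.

r_cr ≈ 12.2 mm

For a cylinder r_cr = k/h = 0.265/21.7
r_cr = 12.2 mm; since the bare radius (5.3 mm) is below r_cr, adding a thin layer of insulation will *increase* heat loss.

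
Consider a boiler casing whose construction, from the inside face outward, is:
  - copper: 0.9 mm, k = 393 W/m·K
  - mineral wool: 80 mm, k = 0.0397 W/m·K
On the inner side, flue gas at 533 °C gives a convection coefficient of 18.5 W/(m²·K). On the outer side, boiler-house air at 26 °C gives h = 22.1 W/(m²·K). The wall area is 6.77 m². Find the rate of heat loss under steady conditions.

Q ≈ 1620 W

Using the resistance-network approach (series):
R_inner film = 1/(h_i·A) = 1/(18.5×6.77) = 0.007984 K/W
R_copper = L/(kA) = 0.0009/(393×6.77) = 3.383×10^-7 K/W
R_mineral wool = L/(kA) = 0.08/(0.0397×6.77) = 0.2977 K/W
R_outer film = 1/(h_o·A) = 1/(22.1×6.77) = 0.006684 K/W
R_total = 0.3123 K/W
Q = ΔT / R_total = 507 / 0.3123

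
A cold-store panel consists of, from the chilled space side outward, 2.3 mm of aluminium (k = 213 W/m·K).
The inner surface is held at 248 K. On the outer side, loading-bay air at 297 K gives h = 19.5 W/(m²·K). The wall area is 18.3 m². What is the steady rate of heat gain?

Q ≈ 17500 W

Using the resistance-network approach (series):
R_aluminium = L/(kA) = 0.0023/(213×18.3) = 5.901×10^-7 K/W
R_outer film = 1/(h_o·A) = 1/(19.5×18.3) = 0.002802 K/W
R_total = 0.002803 K/W
Q = ΔT / R_total = 49 / 0.002803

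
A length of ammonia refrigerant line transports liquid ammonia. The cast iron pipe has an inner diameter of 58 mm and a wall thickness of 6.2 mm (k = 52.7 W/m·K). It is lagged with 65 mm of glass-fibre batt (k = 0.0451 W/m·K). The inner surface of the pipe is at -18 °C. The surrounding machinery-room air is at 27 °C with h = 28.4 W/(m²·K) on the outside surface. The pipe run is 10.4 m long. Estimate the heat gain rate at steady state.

Q ≈ 125 W

Per-layer cylindrical resistances, series-summed:
R_cast iron pipe wall = ln(35.2/29)/(2π×52.7×10.4) = 5.626×10^-5 K/W
R_glass-fibre batt = ln(100.2/35.2)/(2π×0.0451×10.4) = 0.355 K/W
R_outer film = 1/(h_o·2πr_oL) = 1/(28.4×2π×0.1002×10.4) = 0.005378 K/W
R_total = 0.3604 K/W
Q = ΔT/R_total = 45/0.3604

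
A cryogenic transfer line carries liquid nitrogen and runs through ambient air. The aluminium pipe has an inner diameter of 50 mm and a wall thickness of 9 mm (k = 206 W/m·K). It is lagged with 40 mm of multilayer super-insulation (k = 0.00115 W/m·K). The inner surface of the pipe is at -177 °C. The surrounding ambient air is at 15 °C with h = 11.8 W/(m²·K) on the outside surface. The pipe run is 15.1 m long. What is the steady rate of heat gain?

Q ≈ 26.9 W

Treating each annulus and film as a series resistance:
R_aluminium pipe wall = ln(34/25)/(2π×206×15.1) = 1.573×10^-5 K/W
R_multilayer super-insulation = ln(74/34)/(2π×0.00115×15.1) = 7.128 K/W
R_outer film = 1/(h_o·2πr_oL) = 1/(11.8×2π×0.074×15.1) = 0.01207 K/W
R_total = 7.14 K/W
Q = ΔT/R_total = 192/7.14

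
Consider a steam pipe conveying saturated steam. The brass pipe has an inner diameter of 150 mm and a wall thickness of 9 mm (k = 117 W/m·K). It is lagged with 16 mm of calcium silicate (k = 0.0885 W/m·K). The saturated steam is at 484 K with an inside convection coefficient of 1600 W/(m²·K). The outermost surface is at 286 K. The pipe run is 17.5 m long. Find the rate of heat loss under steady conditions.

Q ≈ 11000 W

Cylindrical conduction, so R = ln(r₂/r₁)/(2πkL) per layer, in series:
R_inner film = 1/(h_i·2πr₁L) = 1/(1600×2π×0.075×17.5) = 7.579×10^-5 K/W
R_brass pipe wall = ln(84/75)/(2π×117×17.5) = 8.809×10^-6 K/W
R_calcium silicate = ln(100/84)/(2π×0.0885×17.5) = 0.01792 K/W
R_total = 0.018 K/W
Q = ΔT/R_total = 198/0.018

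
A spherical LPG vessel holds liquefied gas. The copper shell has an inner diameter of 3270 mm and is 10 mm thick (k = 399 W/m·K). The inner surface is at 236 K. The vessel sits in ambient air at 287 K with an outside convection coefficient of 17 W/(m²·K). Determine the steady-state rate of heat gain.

Q ≈ 29500 W

Each spherical layer contributes R = (1/r_i − 1/r_o)/(4πk):
R_copper shell = (1/1.635 − 1/1.645)/(4π×399) = 7.415×10^-7 K/W
R_outer film = 1/(h·4πr_o²) = 1/(17×4π×1.645²) = 0.00173 K/W
R_total = 0.001731 K/W
Q = ΔT/R_total = 51/0.001731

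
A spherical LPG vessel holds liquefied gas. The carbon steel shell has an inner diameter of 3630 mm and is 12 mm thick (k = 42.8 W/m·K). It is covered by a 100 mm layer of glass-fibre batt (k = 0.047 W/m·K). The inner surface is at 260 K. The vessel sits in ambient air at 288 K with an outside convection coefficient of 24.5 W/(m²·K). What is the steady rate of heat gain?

For a spherical shell R = (1/r₁ − 1/r₂)/(4πk); film R = 1/(h·4πr²). In series:
R_carbon steel shell = (1/1.815 − 1/1.827)/(4π×42.8) = 6.728×10^-6 K/W
R_glass-fibre batt = (1/1.827 − 1/1.927)/(4π×0.047) = 0.04809 K/W
R_outer film = 1/(h·4πr_o²) = 1/(24.5×4π×1.927²) = 8.747×10^-4 K/W
R_total = 0.04897 K/W
Q = ΔT/R_total = 28/0.04897

Q ≈ 572 W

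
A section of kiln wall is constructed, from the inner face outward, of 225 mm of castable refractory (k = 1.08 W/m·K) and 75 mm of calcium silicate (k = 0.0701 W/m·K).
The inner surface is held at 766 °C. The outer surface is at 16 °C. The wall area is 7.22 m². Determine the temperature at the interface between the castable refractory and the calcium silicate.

Thermal resistances in series:
R_castable refractory = L/(kA) = 0.225/(1.08×7.22) = 0.02886 K/W
R_calcium silicate = L/(kA) = 0.075/(0.0701×7.22) = 0.1482 K/W
R_total = 0.177 K/W;  Q = ΔT/R_total = 750/0.177 = 4236 W
T_interface = T_inner − Q·ΣR(inner→interface) = 766 − 4240×0.02886

T ≈ 644 °C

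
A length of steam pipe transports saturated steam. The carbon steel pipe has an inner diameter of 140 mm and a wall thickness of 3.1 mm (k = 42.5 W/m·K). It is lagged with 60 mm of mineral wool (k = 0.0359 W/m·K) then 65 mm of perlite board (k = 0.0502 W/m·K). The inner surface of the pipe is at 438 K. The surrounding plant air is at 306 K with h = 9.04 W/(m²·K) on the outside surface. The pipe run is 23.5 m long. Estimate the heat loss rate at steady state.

Cylindrical conduction, so R = ln(r₂/r₁)/(2πkL) per layer, in series:
R_carbon steel pipe wall = ln(73.1/70)/(2π×42.5×23.5) = 6.905×10^-6 K/W
R_mineral wool = ln(133.1/73.1)/(2π×0.0359×23.5) = 0.1131 K/W
R_perlite board = ln(198.1/133.1)/(2π×0.0502×23.5) = 0.05365 K/W
R_outer film = 1/(h_o·2πr_oL) = 1/(9.04×2π×0.1981×23.5) = 0.003782 K/W
R_total = 0.1705 K/W
Q = ΔT/R_total = 132/0.1705

Q ≈ 774 W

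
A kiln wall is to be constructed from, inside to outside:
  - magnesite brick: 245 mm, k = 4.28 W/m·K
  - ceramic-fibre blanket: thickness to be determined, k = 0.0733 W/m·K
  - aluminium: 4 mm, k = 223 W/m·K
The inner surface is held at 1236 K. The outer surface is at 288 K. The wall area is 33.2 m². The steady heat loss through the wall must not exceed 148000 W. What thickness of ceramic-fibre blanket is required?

L ≈ 11.4 mm

Using the resistance-network approach (series):
R_magnesite brick = L/(kA) = 0.245/(4.28×33.2) = 0.001724 K/W
R_aluminium = L/(kA) = 0.004/(223×33.2) = 5.403×10^-7 K/W
Sum of the known resistances R_other = 0.001725 K/W
Required total resistance R_tot = ΔT/Q_allow = 948/148000 = 0.006405 K/W
R_ceramic-fibre blanket = R_tot − R_other = 0.004681 K/W
L = R·k·A = 0.004681×0.0733×33.2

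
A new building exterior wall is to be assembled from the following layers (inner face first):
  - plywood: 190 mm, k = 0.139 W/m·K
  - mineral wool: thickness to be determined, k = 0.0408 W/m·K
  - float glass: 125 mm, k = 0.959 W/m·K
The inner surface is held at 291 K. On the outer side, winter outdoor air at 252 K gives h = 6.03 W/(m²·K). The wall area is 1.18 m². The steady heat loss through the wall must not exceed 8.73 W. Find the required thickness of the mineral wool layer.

L ≈ 147 mm

Using the resistance-network approach (series):
R_plywood = L/(kA) = 0.19/(0.139×1.18) = 1.158 K/W
R_float glass = L/(kA) = 0.125/(0.959×1.18) = 0.1105 K/W
R_outer film = 1/(h_o·A) = 1/(6.03×1.18) = 0.1405 K/W
Sum of the known resistances R_other = 1.409 K/W
Required total resistance R_tot = ΔT/Q_allow = 39/8.73 = 4.467 K/W
R_mineral wool = R_tot − R_other = 3.058 K/W
L = R·k·A = 3.058×0.0408×1.18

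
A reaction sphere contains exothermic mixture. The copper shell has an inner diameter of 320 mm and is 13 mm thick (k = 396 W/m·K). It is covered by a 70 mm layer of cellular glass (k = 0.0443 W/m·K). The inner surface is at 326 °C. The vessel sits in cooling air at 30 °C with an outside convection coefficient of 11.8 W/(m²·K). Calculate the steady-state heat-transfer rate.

For a spherical shell R = (1/r₁ − 1/r₂)/(4πk); film R = 1/(h·4πr²). In series:
R_copper shell = (1/0.16 − 1/0.173)/(4π×396) = 9.438×10^-5 K/W
R_cellular glass = (1/0.173 − 1/0.243)/(4π×0.0443) = 2.991 K/W
R_outer film = 1/(h·4πr_o²) = 1/(11.8×4π×0.243²) = 0.1142 K/W
R_total = 3.105 K/W
Q = ΔT/R_total = 296/3.105

Q ≈ 95.3 W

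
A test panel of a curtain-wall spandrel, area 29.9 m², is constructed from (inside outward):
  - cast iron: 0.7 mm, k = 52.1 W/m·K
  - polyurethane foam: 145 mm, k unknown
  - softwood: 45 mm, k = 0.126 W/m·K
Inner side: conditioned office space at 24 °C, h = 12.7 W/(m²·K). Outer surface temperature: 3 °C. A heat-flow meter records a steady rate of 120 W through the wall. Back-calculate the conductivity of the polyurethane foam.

k ≈ 0.0302 W/(m·K)

Series thermal resistances:
R_inner film = 1/(h_i·A) = 1/(12.7×29.9) = 0.002633 K/W
R_cast iron = L/(kA) = 0.0007/(52.1×29.9) = 4.494×10^-7 K/W
R_softwood = L/(kA) = 0.045/(0.126×29.9) = 0.01194 K/W
Sum of known resistances R_other = 0.01458 K/W
Total R = ΔT/Q = 21/120 = 0.175 K/W
R_polyurethane foam = R_total − R_other = 0.1604 K/W
k = L/(R·A) = 0.145/(0.1604×29.9)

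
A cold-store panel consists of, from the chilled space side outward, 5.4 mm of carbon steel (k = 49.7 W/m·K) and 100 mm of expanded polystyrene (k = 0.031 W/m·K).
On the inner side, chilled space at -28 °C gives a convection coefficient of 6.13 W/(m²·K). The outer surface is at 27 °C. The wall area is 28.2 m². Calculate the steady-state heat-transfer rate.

Model the wall as resistances in series:
R_inner film = 1/(h_i·A) = 1/(6.13×28.2) = 0.005785 K/W
R_carbon steel = L/(kA) = 0.0054/(49.7×28.2) = 3.853×10^-6 K/W
R_expanded polystyrene = L/(kA) = 0.1/(0.031×28.2) = 0.1144 K/W
R_total = 0.1202 K/W
Q = ΔT / R_total = 55 / 0.1202

Q ≈ 458 W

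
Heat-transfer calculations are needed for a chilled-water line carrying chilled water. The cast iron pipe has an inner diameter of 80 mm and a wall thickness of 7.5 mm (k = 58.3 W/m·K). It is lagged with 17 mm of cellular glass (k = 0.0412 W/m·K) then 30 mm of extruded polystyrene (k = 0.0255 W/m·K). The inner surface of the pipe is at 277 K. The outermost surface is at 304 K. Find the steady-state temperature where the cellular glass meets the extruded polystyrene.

Cylindrical conduction, so R = ln(r₂/r₁)/(2πkL) per layer, in series:
R_cast iron pipe wall = ln(47.5/40)/(2π×58.3×1) = 4.691×10^-4 K/W
R_cellular glass = ln(64.5/47.5)/(2π×0.0412×1) = 1.182 K/W
R_extruded polystyrene = ln(94.5/64.5)/(2π×0.0255×1) = 2.384 K/W
R_total = 3.566 K/W
Q = ΔT/R_total = 27/3.566
Q = 7.57 W/m
T_interface = T_inner + Q·ΣR(inner→interface) = 277 + 7.57×1.182

T ≈ 286 K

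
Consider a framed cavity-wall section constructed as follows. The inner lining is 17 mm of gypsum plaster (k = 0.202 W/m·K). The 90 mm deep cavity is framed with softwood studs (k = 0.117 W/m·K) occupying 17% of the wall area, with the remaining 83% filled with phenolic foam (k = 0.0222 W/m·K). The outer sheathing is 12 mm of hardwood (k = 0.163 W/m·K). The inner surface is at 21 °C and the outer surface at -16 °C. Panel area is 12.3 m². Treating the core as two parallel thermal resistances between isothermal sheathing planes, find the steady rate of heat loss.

Sheathing layers in series; stud and cavity paths in parallel between them.
R_inner = 0.017/(0.202×12.3) = 0.006842 K/W
R_stud  = 0.09/(0.117×0.17×12.3) = 0.3679 K/W
R_cav   = 0.09/(0.0222×0.83×12.3) = 0.3971 K/W
1/R_core = 1/R_stud + 1/R_cav → R_core = 0.191 K/W
R_outer = 0.012/(0.163×12.3) = 0.005985 K/W
R_total = 0.2038 K/W
Q = ΔT/R_total = 37/0.2038

Q ≈ 182 W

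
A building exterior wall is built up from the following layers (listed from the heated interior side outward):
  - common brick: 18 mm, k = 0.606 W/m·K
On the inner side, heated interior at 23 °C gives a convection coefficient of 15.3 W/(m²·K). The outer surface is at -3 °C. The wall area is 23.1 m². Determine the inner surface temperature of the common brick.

Series thermal resistances:
R_inner film = 1/(h_i·A) = 1/(15.3×23.1) = 0.002829 K/W
R_common brick = L/(kA) = 0.018/(0.606×23.1) = 0.001286 K/W
R_total = 0.004115 K/W;  Q = ΔT/R_total = 26/0.004115 = 6318 W
T_interface = T_inner − Q·ΣR(inner→interface) = 23 − 6320×0.002829

T ≈ 5.12 °C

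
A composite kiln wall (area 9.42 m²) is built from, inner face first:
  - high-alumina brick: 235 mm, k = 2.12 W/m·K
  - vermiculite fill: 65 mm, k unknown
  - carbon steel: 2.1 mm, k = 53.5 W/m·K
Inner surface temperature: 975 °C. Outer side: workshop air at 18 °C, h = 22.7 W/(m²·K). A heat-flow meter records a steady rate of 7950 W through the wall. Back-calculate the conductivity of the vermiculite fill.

k ≈ 0.0664 W/(m·K)

Thermal resistances in series:
R_high-alumina brick = L/(kA) = 0.235/(2.12×9.42) = 0.01177 K/W
R_carbon steel = L/(kA) = 0.0021/(53.5×9.42) = 4.167×10^-6 K/W
R_outer film = 1/(h_o·A) = 1/(22.7×9.42) = 0.004677 K/W
Sum of known resistances R_other = 0.01645 K/W
Total R = ΔT/Q = 957/7950 = 0.1204 K/W
R_vermiculite fill = R_total − R_other = 0.1039 K/W
k = L/(R·A) = 0.065/(0.1039×9.42)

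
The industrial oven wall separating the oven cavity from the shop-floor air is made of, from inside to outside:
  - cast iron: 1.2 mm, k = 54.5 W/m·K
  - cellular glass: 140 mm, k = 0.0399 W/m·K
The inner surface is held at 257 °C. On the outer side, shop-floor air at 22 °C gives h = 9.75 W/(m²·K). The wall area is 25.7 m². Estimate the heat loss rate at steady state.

Model the wall as resistances in series:
R_cast iron = L/(kA) = 0.0012/(54.5×25.7) = 8.567×10^-7 K/W
R_cellular glass = L/(kA) = 0.14/(0.0399×25.7) = 0.1365 K/W
R_outer film = 1/(h_o·A) = 1/(9.75×25.7) = 0.003991 K/W
R_total = 0.1405 K/W
Q = ΔT / R_total = 235 / 0.1405

Q ≈ 1670 W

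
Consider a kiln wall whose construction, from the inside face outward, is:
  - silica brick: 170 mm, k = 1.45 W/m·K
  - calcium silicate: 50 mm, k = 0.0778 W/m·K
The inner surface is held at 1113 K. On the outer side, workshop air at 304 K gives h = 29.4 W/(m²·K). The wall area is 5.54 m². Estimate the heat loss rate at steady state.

Q ≈ 5650 W

Thermal resistances in series:
R_silica brick = L/(kA) = 0.17/(1.45×5.54) = 0.02116 K/W
R_calcium silicate = L/(kA) = 0.05/(0.0778×5.54) = 0.116 K/W
R_outer film = 1/(h_o·A) = 1/(29.4×5.54) = 0.00614 K/W
R_total = 0.1433 K/W
Q = ΔT / R_total = 809 / 0.1433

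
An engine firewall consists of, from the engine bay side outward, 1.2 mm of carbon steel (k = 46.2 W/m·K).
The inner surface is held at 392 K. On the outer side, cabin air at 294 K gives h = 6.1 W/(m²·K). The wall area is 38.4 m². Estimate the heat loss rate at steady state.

Series thermal resistances:
R_carbon steel = L/(kA) = 0.0012/(46.2×38.4) = 6.764×10^-7 K/W
R_outer film = 1/(h_o·A) = 1/(6.1×38.4) = 0.004269 K/W
R_total = 0.00427 K/W
Q = ΔT / R_total = 98 / 0.00427

Q ≈ 23000 W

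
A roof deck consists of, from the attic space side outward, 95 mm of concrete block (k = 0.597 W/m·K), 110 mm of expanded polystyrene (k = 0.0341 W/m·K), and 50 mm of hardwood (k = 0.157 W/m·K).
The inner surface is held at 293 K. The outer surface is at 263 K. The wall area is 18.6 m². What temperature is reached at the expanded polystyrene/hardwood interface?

Thermal resistances in series:
R_concrete block = L/(kA) = 0.095/(0.597×18.6) = 0.008555 K/W
R_expanded polystyrene = L/(kA) = 0.11/(0.0341×18.6) = 0.1734 K/W
R_hardwood = L/(kA) = 0.05/(0.157×18.6) = 0.01712 K/W
R_total = 0.1991 K/W;  Q = ΔT/R_total = 30/0.1991 = 150.7 W
T_interface = T_inner − Q·ΣR(inner→interface) = 293 − 151×0.182

T ≈ 266 K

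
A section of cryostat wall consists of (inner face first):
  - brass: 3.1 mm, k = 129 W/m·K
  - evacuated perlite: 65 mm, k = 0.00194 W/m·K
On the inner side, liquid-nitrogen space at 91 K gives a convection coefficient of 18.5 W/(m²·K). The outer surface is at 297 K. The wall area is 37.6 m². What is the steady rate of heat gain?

Q ≈ 231 W

Model the wall as resistances in series:
R_inner film = 1/(h_i·A) = 1/(18.5×37.6) = 0.001438 K/W
R_brass = L/(kA) = 0.0031/(129×37.6) = 6.391×10^-7 K/W
R_evacuated perlite = L/(kA) = 0.065/(0.00194×37.6) = 0.8911 K/W
R_total = 0.8925 K/W
Q = ΔT / R_total = 206 / 0.8925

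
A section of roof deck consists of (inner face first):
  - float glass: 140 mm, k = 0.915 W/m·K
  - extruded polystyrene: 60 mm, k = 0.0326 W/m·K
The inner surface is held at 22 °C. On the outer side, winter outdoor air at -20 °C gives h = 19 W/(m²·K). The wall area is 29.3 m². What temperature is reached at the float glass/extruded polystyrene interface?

Model the wall as resistances in series:
R_float glass = L/(kA) = 0.14/(0.915×29.3) = 0.005222 K/W
R_extruded polystyrene = L/(kA) = 0.06/(0.0326×29.3) = 0.06282 K/W
R_outer film = 1/(h_o·A) = 1/(19×29.3) = 0.001796 K/W
R_total = 0.06983 K/W;  Q = ΔT/R_total = 42/0.06983 = 601.4 W
T_interface = T_inner − Q·ΣR(inner→interface) = 22 − 601×0.005222

T ≈ 18.9 °C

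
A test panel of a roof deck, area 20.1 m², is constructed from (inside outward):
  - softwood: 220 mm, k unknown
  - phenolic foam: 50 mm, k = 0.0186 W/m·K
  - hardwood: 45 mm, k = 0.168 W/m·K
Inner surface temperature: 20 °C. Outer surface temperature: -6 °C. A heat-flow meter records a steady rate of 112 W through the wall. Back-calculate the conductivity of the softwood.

k ≈ 0.129 W/(m·K)

Treating each layer as a thermal resistance in series:
R_phenolic foam = L/(kA) = 0.05/(0.0186×20.1) = 0.1337 K/W
R_hardwood = L/(kA) = 0.045/(0.168×20.1) = 0.01333 K/W
Sum of known resistances R_other = 0.1471 K/W
Total R = ΔT/Q = 26/112 = 0.2321 K/W
R_softwood = R_total − R_other = 0.08508 K/W
k = L/(R·A) = 0.22/(0.08508×20.1)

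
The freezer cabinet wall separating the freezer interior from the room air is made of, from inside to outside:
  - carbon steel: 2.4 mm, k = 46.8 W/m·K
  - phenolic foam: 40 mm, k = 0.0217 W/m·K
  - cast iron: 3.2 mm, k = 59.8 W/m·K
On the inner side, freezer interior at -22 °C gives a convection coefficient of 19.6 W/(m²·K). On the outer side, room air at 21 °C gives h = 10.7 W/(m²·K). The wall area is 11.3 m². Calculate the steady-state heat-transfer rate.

Model the wall as resistances in series:
R_inner film = 1/(h_i·A) = 1/(19.6×11.3) = 0.004515 K/W
R_carbon steel = L/(kA) = 0.0024/(46.8×11.3) = 4.538×10^-6 K/W
R_phenolic foam = L/(kA) = 0.04/(0.0217×11.3) = 0.1631 K/W
R_cast iron = L/(kA) = 0.0032/(59.8×11.3) = 4.736×10^-6 K/W
R_outer film = 1/(h_o·A) = 1/(10.7×11.3) = 0.008271 K/W
R_total = 0.1759 K/W
Q = ΔT / R_total = 43 / 0.1759

Q ≈ 244 W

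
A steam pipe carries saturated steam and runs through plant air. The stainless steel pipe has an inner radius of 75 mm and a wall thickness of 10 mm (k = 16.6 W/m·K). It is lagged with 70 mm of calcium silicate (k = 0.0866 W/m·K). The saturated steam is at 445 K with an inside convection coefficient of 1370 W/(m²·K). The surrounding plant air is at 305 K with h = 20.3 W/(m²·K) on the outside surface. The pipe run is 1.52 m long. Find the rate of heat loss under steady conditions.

Per-layer cylindrical resistances, series-summed:
R_inner film = 1/(h_i·2πr₁L) = 1/(1370×2π×0.075×1.52) = 0.001019 K/W
R_stainless steel pipe wall = ln(85/75)/(2π×16.6×1.52) = 7.895×10^-4 K/W
R_calcium silicate = ln(155/85)/(2π×0.0866×1.52) = 0.7264 K/W
R_outer film = 1/(h_o·2πr_oL) = 1/(20.3×2π×0.155×1.52) = 0.03328 K/W
R_total = 0.7615 K/W
Q = ΔT/R_total = 140/0.7615

Q ≈ 184 W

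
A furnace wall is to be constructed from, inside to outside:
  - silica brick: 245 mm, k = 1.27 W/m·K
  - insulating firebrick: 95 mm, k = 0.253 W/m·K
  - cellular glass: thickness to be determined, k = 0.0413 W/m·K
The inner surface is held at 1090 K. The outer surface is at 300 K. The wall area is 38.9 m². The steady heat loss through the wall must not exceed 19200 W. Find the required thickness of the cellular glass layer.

L ≈ 42.6 mm

Series thermal resistances:
R_silica brick = L/(kA) = 0.245/(1.27×38.9) = 0.004959 K/W
R_insulating firebrick = L/(kA) = 0.095/(0.253×38.9) = 0.009653 K/W
Sum of the known resistances R_other = 0.01461 K/W
Required total resistance R_tot = ΔT/Q_allow = 790/19200 = 0.04115 K/W
R_cellular glass = R_tot − R_other = 0.02653 K/W
L = R·k·A = 0.02653×0.0413×38.9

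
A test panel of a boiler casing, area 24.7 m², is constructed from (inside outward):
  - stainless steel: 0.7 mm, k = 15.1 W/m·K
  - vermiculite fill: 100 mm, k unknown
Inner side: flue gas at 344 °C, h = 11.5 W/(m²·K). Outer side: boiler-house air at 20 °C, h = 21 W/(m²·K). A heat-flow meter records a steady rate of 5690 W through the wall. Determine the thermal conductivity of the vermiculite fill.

k ≈ 0.0786 W/(m·K)

Series thermal resistances:
R_inner film = 1/(h_i·A) = 1/(11.5×24.7) = 0.003521 K/W
R_stainless steel = L/(kA) = 0.0007/(15.1×24.7) = 1.877×10^-6 K/W
R_outer film = 1/(h_o·A) = 1/(21×24.7) = 0.001928 K/W
Sum of known resistances R_other = 0.00545 K/W
Total R = ΔT/Q = 324/5690 = 0.05694 K/W
R_vermiculite fill = R_total − R_other = 0.05149 K/W
k = L/(R·A) = 0.1/(0.05149×24.7)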